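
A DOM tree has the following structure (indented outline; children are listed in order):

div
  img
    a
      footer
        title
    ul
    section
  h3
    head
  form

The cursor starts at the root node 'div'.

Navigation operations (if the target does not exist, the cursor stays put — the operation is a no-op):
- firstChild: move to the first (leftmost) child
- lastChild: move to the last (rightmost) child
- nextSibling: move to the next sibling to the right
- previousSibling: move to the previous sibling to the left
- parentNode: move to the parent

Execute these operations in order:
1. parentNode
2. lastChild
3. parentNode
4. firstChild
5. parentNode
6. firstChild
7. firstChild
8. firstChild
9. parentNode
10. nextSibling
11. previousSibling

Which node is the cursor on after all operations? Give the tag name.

Answer: a

Derivation:
After 1 (parentNode): div (no-op, stayed)
After 2 (lastChild): form
After 3 (parentNode): div
After 4 (firstChild): img
After 5 (parentNode): div
After 6 (firstChild): img
After 7 (firstChild): a
After 8 (firstChild): footer
After 9 (parentNode): a
After 10 (nextSibling): ul
After 11 (previousSibling): a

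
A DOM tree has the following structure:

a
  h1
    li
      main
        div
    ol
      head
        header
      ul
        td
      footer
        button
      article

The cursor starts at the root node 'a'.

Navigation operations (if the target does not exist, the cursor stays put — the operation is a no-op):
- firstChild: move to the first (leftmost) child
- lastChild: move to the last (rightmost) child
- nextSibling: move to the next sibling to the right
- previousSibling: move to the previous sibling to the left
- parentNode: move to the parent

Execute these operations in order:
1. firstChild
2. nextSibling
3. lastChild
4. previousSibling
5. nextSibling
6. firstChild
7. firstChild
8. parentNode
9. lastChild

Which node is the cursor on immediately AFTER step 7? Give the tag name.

Answer: header

Derivation:
After 1 (firstChild): h1
After 2 (nextSibling): h1 (no-op, stayed)
After 3 (lastChild): ol
After 4 (previousSibling): li
After 5 (nextSibling): ol
After 6 (firstChild): head
After 7 (firstChild): header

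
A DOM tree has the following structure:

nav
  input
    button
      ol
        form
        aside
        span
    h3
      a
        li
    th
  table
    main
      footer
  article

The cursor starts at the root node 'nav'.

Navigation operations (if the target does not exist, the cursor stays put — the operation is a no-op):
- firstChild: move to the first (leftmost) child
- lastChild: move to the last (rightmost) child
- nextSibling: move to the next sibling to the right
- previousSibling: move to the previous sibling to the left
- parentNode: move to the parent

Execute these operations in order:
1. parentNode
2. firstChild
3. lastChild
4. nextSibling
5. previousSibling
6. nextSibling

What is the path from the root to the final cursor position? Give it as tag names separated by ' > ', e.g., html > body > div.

Answer: nav > input > th

Derivation:
After 1 (parentNode): nav (no-op, stayed)
After 2 (firstChild): input
After 3 (lastChild): th
After 4 (nextSibling): th (no-op, stayed)
After 5 (previousSibling): h3
After 6 (nextSibling): th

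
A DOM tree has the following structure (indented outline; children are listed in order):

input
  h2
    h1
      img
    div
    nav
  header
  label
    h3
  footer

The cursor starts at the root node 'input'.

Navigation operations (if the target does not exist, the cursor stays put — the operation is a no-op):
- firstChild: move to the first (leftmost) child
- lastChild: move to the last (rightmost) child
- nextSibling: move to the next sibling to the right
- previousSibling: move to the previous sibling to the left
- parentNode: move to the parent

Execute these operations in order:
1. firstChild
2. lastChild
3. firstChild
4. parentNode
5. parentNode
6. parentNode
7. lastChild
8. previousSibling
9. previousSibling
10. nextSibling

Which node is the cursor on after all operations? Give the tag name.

After 1 (firstChild): h2
After 2 (lastChild): nav
After 3 (firstChild): nav (no-op, stayed)
After 4 (parentNode): h2
After 5 (parentNode): input
After 6 (parentNode): input (no-op, stayed)
After 7 (lastChild): footer
After 8 (previousSibling): label
After 9 (previousSibling): header
After 10 (nextSibling): label

Answer: label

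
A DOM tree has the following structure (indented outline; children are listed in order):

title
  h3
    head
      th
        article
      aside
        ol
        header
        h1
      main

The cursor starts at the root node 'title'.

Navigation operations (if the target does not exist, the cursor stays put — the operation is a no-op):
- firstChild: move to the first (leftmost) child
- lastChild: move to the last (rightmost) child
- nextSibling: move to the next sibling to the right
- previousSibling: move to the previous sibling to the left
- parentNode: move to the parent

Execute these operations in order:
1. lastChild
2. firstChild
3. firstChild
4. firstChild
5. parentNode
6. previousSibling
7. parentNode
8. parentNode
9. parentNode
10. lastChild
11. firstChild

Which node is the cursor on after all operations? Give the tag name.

Answer: head

Derivation:
After 1 (lastChild): h3
After 2 (firstChild): head
After 3 (firstChild): th
After 4 (firstChild): article
After 5 (parentNode): th
After 6 (previousSibling): th (no-op, stayed)
After 7 (parentNode): head
After 8 (parentNode): h3
After 9 (parentNode): title
After 10 (lastChild): h3
After 11 (firstChild): head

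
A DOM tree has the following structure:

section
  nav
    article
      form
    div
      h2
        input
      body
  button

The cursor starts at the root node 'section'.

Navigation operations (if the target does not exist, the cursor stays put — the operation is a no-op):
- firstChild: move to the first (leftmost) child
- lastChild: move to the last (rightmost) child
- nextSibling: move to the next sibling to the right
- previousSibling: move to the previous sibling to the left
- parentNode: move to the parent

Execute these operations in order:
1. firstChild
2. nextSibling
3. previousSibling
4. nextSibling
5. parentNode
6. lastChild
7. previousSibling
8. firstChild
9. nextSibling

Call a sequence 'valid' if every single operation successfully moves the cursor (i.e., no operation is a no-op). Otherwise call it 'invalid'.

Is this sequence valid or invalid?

Answer: valid

Derivation:
After 1 (firstChild): nav
After 2 (nextSibling): button
After 3 (previousSibling): nav
After 4 (nextSibling): button
After 5 (parentNode): section
After 6 (lastChild): button
After 7 (previousSibling): nav
After 8 (firstChild): article
After 9 (nextSibling): div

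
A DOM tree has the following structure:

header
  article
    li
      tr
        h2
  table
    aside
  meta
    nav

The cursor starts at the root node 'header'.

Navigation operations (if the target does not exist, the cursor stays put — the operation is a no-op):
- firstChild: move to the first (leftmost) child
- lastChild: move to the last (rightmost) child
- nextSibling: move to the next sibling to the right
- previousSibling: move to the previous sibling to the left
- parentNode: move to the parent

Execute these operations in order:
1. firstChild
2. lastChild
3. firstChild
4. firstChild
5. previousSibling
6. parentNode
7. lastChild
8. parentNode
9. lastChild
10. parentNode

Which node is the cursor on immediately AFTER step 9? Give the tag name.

Answer: h2

Derivation:
After 1 (firstChild): article
After 2 (lastChild): li
After 3 (firstChild): tr
After 4 (firstChild): h2
After 5 (previousSibling): h2 (no-op, stayed)
After 6 (parentNode): tr
After 7 (lastChild): h2
After 8 (parentNode): tr
After 9 (lastChild): h2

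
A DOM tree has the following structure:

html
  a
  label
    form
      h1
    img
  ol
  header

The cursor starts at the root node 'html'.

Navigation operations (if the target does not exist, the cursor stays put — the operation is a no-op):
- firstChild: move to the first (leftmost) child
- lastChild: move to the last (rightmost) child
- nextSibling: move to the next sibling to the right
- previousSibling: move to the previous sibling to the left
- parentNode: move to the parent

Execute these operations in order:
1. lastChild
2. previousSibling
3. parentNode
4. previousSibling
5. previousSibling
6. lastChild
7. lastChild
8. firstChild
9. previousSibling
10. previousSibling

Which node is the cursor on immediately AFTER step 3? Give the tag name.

After 1 (lastChild): header
After 2 (previousSibling): ol
After 3 (parentNode): html

Answer: html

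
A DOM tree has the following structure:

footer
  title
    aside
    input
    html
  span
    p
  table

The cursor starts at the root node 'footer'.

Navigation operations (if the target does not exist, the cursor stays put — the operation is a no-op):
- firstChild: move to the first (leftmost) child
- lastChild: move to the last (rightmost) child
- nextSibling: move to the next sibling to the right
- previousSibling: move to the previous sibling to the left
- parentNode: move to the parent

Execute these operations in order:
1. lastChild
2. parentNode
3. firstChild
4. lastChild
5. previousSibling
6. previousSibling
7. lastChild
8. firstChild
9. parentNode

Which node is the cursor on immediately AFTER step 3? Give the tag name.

Answer: title

Derivation:
After 1 (lastChild): table
After 2 (parentNode): footer
After 3 (firstChild): title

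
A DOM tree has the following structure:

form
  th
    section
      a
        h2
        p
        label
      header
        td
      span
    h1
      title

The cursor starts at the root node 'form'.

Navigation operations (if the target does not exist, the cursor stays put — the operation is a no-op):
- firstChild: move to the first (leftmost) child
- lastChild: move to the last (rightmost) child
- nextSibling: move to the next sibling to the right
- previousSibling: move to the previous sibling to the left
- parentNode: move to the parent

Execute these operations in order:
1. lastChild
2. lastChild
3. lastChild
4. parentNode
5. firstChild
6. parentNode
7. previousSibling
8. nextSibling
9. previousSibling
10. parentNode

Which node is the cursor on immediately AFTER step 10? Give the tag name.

Answer: th

Derivation:
After 1 (lastChild): th
After 2 (lastChild): h1
After 3 (lastChild): title
After 4 (parentNode): h1
After 5 (firstChild): title
After 6 (parentNode): h1
After 7 (previousSibling): section
After 8 (nextSibling): h1
After 9 (previousSibling): section
After 10 (parentNode): th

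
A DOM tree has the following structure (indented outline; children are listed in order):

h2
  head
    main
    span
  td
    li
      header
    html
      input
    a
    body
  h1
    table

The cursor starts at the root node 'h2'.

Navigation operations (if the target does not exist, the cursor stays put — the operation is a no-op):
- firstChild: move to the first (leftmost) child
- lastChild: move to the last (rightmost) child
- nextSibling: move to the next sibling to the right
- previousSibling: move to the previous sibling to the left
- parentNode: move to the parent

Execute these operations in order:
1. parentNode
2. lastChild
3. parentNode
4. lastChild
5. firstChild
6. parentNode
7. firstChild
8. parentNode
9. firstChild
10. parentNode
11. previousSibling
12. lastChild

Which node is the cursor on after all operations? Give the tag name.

Answer: body

Derivation:
After 1 (parentNode): h2 (no-op, stayed)
After 2 (lastChild): h1
After 3 (parentNode): h2
After 4 (lastChild): h1
After 5 (firstChild): table
After 6 (parentNode): h1
After 7 (firstChild): table
After 8 (parentNode): h1
After 9 (firstChild): table
After 10 (parentNode): h1
After 11 (previousSibling): td
After 12 (lastChild): body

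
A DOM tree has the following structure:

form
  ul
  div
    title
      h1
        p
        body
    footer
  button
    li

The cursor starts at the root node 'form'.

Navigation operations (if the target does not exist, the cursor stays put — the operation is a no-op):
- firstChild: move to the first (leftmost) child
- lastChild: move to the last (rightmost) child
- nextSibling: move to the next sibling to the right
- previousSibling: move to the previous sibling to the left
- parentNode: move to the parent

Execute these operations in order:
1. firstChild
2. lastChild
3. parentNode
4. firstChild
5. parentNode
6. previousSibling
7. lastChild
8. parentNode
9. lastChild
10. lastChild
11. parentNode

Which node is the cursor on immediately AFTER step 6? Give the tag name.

After 1 (firstChild): ul
After 2 (lastChild): ul (no-op, stayed)
After 3 (parentNode): form
After 4 (firstChild): ul
After 5 (parentNode): form
After 6 (previousSibling): form (no-op, stayed)

Answer: form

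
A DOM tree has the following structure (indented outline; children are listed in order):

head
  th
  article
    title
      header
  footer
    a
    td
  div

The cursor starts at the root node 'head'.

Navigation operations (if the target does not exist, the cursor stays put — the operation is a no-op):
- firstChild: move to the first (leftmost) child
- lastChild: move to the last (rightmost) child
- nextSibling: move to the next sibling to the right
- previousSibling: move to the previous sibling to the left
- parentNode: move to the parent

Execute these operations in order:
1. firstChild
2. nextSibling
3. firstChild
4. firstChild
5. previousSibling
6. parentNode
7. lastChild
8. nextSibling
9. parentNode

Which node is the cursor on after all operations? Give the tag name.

Answer: title

Derivation:
After 1 (firstChild): th
After 2 (nextSibling): article
After 3 (firstChild): title
After 4 (firstChild): header
After 5 (previousSibling): header (no-op, stayed)
After 6 (parentNode): title
After 7 (lastChild): header
After 8 (nextSibling): header (no-op, stayed)
After 9 (parentNode): title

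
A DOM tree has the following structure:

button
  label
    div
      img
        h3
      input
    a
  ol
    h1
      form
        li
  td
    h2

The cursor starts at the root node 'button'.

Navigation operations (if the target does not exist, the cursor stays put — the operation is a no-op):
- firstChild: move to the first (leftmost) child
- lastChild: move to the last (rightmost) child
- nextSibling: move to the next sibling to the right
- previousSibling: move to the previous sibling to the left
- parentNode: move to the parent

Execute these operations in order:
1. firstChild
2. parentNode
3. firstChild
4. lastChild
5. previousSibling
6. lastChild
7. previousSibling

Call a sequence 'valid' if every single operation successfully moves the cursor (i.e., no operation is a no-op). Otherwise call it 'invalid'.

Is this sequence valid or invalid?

Answer: valid

Derivation:
After 1 (firstChild): label
After 2 (parentNode): button
After 3 (firstChild): label
After 4 (lastChild): a
After 5 (previousSibling): div
After 6 (lastChild): input
After 7 (previousSibling): img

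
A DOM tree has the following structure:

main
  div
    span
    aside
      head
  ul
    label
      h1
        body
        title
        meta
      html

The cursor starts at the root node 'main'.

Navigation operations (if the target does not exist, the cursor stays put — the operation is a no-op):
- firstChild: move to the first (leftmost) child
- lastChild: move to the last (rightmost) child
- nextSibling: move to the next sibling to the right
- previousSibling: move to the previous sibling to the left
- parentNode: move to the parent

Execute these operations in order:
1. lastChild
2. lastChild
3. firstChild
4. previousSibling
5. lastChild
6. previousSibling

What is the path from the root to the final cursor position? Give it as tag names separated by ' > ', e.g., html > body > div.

Answer: main > ul > label > h1 > title

Derivation:
After 1 (lastChild): ul
After 2 (lastChild): label
After 3 (firstChild): h1
After 4 (previousSibling): h1 (no-op, stayed)
After 5 (lastChild): meta
After 6 (previousSibling): title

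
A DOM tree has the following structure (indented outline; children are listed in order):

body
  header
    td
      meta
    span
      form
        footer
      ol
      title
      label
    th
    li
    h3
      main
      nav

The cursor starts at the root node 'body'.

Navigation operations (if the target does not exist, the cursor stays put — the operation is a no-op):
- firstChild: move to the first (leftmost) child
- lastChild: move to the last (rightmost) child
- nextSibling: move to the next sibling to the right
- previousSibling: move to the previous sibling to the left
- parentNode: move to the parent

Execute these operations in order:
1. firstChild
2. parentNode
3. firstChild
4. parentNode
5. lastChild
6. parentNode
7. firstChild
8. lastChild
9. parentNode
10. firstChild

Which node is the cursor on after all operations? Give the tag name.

After 1 (firstChild): header
After 2 (parentNode): body
After 3 (firstChild): header
After 4 (parentNode): body
After 5 (lastChild): header
After 6 (parentNode): body
After 7 (firstChild): header
After 8 (lastChild): h3
After 9 (parentNode): header
After 10 (firstChild): td

Answer: td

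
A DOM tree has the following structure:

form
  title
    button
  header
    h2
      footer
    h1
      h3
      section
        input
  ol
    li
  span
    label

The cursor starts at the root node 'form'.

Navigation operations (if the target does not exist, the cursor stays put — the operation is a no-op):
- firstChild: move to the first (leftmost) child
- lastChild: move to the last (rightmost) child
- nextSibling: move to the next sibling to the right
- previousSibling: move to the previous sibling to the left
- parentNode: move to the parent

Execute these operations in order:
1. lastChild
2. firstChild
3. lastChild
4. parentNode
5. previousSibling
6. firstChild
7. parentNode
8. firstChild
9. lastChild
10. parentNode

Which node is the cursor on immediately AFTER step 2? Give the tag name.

After 1 (lastChild): span
After 2 (firstChild): label

Answer: label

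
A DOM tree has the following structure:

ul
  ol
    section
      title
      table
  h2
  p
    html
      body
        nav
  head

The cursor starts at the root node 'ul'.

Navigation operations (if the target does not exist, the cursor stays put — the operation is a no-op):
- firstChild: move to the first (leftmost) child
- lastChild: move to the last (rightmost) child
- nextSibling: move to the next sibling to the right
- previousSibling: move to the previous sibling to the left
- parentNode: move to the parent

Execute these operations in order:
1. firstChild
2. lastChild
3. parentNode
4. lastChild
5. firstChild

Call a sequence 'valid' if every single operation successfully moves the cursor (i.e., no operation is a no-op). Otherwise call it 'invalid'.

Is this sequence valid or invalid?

Answer: valid

Derivation:
After 1 (firstChild): ol
After 2 (lastChild): section
After 3 (parentNode): ol
After 4 (lastChild): section
After 5 (firstChild): title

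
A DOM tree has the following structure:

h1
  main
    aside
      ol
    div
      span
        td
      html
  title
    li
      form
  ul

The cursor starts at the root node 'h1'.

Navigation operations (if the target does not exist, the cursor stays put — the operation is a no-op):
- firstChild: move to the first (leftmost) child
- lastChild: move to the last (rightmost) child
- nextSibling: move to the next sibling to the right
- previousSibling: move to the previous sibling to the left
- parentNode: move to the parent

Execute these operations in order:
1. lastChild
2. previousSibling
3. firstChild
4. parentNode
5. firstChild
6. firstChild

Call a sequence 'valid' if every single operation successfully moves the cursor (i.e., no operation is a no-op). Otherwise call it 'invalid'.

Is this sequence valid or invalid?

After 1 (lastChild): ul
After 2 (previousSibling): title
After 3 (firstChild): li
After 4 (parentNode): title
After 5 (firstChild): li
After 6 (firstChild): form

Answer: valid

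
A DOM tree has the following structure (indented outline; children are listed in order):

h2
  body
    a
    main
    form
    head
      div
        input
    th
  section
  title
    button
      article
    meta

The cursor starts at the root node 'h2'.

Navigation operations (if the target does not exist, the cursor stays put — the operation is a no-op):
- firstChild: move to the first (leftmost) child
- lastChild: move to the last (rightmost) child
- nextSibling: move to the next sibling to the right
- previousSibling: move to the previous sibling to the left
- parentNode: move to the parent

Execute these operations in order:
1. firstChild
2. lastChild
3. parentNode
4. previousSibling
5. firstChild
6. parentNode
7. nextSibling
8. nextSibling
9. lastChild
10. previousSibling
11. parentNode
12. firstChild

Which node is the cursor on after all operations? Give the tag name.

Answer: button

Derivation:
After 1 (firstChild): body
After 2 (lastChild): th
After 3 (parentNode): body
After 4 (previousSibling): body (no-op, stayed)
After 5 (firstChild): a
After 6 (parentNode): body
After 7 (nextSibling): section
After 8 (nextSibling): title
After 9 (lastChild): meta
After 10 (previousSibling): button
After 11 (parentNode): title
After 12 (firstChild): button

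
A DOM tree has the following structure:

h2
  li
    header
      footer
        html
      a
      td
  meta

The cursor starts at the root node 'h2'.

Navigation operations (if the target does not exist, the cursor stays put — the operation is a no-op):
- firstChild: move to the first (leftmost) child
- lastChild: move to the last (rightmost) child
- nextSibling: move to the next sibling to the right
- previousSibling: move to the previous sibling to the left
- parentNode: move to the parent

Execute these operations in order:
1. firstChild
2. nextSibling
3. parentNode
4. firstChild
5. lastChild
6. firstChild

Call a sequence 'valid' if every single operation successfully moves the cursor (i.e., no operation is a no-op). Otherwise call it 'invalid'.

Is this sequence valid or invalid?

Answer: valid

Derivation:
After 1 (firstChild): li
After 2 (nextSibling): meta
After 3 (parentNode): h2
After 4 (firstChild): li
After 5 (lastChild): header
After 6 (firstChild): footer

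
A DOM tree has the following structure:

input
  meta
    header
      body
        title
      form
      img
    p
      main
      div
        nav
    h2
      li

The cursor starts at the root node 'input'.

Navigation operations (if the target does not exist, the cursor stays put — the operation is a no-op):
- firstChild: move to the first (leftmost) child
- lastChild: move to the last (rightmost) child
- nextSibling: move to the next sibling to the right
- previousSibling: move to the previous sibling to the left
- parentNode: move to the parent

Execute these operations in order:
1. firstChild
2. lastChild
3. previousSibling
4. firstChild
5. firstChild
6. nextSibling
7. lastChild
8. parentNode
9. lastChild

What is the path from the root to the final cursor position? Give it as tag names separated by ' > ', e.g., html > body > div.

After 1 (firstChild): meta
After 2 (lastChild): h2
After 3 (previousSibling): p
After 4 (firstChild): main
After 5 (firstChild): main (no-op, stayed)
After 6 (nextSibling): div
After 7 (lastChild): nav
After 8 (parentNode): div
After 9 (lastChild): nav

Answer: input > meta > p > div > nav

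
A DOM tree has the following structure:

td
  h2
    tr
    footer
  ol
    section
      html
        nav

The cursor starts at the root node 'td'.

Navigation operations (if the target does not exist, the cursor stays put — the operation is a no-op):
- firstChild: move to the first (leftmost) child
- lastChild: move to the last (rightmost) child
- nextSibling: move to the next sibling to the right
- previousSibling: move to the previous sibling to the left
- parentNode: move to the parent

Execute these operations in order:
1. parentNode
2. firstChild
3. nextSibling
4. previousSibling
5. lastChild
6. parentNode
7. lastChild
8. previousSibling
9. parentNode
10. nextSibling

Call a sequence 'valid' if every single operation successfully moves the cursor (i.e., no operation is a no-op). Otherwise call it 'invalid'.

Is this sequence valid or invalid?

Answer: invalid

Derivation:
After 1 (parentNode): td (no-op, stayed)
After 2 (firstChild): h2
After 3 (nextSibling): ol
After 4 (previousSibling): h2
After 5 (lastChild): footer
After 6 (parentNode): h2
After 7 (lastChild): footer
After 8 (previousSibling): tr
After 9 (parentNode): h2
After 10 (nextSibling): ol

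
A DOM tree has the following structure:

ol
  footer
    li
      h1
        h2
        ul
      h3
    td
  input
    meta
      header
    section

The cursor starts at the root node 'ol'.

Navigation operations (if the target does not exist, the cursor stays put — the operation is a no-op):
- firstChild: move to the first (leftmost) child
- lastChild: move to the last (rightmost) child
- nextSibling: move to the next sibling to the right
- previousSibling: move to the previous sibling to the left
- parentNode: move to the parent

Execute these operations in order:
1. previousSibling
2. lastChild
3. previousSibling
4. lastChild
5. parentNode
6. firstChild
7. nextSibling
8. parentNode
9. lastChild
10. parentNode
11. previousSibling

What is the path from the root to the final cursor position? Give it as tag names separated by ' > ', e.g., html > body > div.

After 1 (previousSibling): ol (no-op, stayed)
After 2 (lastChild): input
After 3 (previousSibling): footer
After 4 (lastChild): td
After 5 (parentNode): footer
After 6 (firstChild): li
After 7 (nextSibling): td
After 8 (parentNode): footer
After 9 (lastChild): td
After 10 (parentNode): footer
After 11 (previousSibling): footer (no-op, stayed)

Answer: ol > footer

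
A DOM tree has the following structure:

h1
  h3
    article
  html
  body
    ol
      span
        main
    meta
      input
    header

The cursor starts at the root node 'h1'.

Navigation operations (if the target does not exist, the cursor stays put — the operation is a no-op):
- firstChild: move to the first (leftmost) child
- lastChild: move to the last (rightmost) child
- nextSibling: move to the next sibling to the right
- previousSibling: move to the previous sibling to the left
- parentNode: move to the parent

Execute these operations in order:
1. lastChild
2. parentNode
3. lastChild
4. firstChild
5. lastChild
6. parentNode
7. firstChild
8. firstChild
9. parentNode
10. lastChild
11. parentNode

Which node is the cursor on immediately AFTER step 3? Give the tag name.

Answer: body

Derivation:
After 1 (lastChild): body
After 2 (parentNode): h1
After 3 (lastChild): body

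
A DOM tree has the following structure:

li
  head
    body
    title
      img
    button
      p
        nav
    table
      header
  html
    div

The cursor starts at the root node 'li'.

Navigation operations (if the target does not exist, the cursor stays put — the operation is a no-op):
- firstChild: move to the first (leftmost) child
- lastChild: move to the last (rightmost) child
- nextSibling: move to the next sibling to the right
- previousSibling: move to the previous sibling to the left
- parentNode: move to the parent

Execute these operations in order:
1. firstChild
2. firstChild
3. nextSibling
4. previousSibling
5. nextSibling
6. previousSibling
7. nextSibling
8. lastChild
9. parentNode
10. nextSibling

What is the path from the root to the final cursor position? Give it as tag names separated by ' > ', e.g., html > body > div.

Answer: li > head > button

Derivation:
After 1 (firstChild): head
After 2 (firstChild): body
After 3 (nextSibling): title
After 4 (previousSibling): body
After 5 (nextSibling): title
After 6 (previousSibling): body
After 7 (nextSibling): title
After 8 (lastChild): img
After 9 (parentNode): title
After 10 (nextSibling): button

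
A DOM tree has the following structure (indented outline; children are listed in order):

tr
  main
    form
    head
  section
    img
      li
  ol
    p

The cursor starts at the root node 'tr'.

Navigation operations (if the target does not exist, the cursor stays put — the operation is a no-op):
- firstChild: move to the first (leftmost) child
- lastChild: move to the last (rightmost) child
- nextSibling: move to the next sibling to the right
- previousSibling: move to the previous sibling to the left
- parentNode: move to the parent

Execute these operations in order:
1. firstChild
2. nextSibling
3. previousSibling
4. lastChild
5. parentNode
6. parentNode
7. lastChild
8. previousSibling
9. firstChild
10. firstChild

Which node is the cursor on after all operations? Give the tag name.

After 1 (firstChild): main
After 2 (nextSibling): section
After 3 (previousSibling): main
After 4 (lastChild): head
After 5 (parentNode): main
After 6 (parentNode): tr
After 7 (lastChild): ol
After 8 (previousSibling): section
After 9 (firstChild): img
After 10 (firstChild): li

Answer: li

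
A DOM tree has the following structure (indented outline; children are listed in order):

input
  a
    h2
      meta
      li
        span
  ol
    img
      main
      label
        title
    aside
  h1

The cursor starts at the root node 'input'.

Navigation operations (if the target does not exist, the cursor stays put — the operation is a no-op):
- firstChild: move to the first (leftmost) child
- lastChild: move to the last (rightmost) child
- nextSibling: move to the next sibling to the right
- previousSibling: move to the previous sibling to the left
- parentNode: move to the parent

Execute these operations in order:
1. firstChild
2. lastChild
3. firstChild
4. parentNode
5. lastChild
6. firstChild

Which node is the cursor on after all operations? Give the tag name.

After 1 (firstChild): a
After 2 (lastChild): h2
After 3 (firstChild): meta
After 4 (parentNode): h2
After 5 (lastChild): li
After 6 (firstChild): span

Answer: span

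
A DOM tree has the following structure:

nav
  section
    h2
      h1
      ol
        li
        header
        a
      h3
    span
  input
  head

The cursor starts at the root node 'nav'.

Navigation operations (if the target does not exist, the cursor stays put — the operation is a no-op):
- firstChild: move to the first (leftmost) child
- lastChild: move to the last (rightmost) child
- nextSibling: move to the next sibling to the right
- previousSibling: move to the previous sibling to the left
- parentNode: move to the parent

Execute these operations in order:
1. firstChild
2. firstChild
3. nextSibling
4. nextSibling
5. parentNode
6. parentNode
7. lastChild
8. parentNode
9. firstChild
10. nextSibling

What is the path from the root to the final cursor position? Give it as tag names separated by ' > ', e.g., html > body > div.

Answer: nav > input

Derivation:
After 1 (firstChild): section
After 2 (firstChild): h2
After 3 (nextSibling): span
After 4 (nextSibling): span (no-op, stayed)
After 5 (parentNode): section
After 6 (parentNode): nav
After 7 (lastChild): head
After 8 (parentNode): nav
After 9 (firstChild): section
After 10 (nextSibling): input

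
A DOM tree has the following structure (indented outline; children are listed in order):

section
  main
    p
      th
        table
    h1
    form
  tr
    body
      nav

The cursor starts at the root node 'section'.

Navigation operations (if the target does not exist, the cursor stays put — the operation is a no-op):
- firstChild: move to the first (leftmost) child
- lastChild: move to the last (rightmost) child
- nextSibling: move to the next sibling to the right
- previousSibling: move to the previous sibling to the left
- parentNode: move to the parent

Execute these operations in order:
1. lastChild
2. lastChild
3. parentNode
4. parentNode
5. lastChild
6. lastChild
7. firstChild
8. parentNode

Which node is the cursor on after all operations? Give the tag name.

After 1 (lastChild): tr
After 2 (lastChild): body
After 3 (parentNode): tr
After 4 (parentNode): section
After 5 (lastChild): tr
After 6 (lastChild): body
After 7 (firstChild): nav
After 8 (parentNode): body

Answer: body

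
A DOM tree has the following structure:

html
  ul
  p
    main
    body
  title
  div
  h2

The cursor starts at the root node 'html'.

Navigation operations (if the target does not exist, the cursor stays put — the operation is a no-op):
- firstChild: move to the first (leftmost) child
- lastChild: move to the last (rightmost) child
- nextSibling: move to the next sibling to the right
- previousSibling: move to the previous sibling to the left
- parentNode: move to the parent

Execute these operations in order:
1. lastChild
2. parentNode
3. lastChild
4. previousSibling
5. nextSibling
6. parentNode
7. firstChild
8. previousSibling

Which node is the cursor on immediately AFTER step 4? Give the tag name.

After 1 (lastChild): h2
After 2 (parentNode): html
After 3 (lastChild): h2
After 4 (previousSibling): div

Answer: div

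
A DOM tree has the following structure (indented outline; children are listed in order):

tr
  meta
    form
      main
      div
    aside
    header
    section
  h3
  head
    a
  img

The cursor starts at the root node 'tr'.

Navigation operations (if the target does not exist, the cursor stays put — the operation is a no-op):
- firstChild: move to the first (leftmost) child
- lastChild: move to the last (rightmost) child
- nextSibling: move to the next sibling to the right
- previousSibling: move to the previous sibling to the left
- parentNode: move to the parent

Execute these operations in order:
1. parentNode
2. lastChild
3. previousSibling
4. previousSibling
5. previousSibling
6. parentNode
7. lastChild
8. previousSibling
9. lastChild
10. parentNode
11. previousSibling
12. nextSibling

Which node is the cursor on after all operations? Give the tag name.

After 1 (parentNode): tr (no-op, stayed)
After 2 (lastChild): img
After 3 (previousSibling): head
After 4 (previousSibling): h3
After 5 (previousSibling): meta
After 6 (parentNode): tr
After 7 (lastChild): img
After 8 (previousSibling): head
After 9 (lastChild): a
After 10 (parentNode): head
After 11 (previousSibling): h3
After 12 (nextSibling): head

Answer: head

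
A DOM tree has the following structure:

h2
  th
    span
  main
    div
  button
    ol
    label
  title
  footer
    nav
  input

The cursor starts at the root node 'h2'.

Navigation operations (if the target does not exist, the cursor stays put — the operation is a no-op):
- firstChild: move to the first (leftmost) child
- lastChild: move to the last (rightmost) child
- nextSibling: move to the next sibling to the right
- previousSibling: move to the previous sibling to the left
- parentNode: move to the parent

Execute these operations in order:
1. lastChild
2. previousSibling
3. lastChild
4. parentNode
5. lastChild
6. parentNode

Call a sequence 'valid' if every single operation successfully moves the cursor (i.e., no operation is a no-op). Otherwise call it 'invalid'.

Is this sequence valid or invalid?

After 1 (lastChild): input
After 2 (previousSibling): footer
After 3 (lastChild): nav
After 4 (parentNode): footer
After 5 (lastChild): nav
After 6 (parentNode): footer

Answer: valid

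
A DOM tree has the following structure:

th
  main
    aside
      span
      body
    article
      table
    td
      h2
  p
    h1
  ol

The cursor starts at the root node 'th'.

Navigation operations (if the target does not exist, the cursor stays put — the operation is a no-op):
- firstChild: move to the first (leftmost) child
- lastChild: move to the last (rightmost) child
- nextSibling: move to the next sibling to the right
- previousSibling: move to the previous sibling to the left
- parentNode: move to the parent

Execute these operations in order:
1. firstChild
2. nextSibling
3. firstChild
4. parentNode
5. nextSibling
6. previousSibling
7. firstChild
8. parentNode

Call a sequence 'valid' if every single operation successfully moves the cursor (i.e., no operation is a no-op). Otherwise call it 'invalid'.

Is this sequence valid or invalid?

After 1 (firstChild): main
After 2 (nextSibling): p
After 3 (firstChild): h1
After 4 (parentNode): p
After 5 (nextSibling): ol
After 6 (previousSibling): p
After 7 (firstChild): h1
After 8 (parentNode): p

Answer: valid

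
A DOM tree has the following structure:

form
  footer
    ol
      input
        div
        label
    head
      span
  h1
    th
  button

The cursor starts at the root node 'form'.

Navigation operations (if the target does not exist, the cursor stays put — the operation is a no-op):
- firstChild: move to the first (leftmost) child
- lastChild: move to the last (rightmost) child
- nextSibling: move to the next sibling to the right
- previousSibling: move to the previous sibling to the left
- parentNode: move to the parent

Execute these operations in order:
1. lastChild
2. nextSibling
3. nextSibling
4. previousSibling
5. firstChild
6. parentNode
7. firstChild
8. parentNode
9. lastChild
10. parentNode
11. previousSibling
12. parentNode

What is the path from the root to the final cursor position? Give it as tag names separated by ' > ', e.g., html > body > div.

Answer: form

Derivation:
After 1 (lastChild): button
After 2 (nextSibling): button (no-op, stayed)
After 3 (nextSibling): button (no-op, stayed)
After 4 (previousSibling): h1
After 5 (firstChild): th
After 6 (parentNode): h1
After 7 (firstChild): th
After 8 (parentNode): h1
After 9 (lastChild): th
After 10 (parentNode): h1
After 11 (previousSibling): footer
After 12 (parentNode): form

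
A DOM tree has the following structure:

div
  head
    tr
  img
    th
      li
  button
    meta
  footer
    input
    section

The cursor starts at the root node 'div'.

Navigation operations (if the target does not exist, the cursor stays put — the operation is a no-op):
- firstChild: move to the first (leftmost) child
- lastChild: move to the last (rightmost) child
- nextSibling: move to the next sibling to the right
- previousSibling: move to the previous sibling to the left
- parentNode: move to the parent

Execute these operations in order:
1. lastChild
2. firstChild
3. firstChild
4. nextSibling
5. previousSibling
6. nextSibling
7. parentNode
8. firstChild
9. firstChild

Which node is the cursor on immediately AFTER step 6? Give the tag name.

Answer: section

Derivation:
After 1 (lastChild): footer
After 2 (firstChild): input
After 3 (firstChild): input (no-op, stayed)
After 4 (nextSibling): section
After 5 (previousSibling): input
After 6 (nextSibling): section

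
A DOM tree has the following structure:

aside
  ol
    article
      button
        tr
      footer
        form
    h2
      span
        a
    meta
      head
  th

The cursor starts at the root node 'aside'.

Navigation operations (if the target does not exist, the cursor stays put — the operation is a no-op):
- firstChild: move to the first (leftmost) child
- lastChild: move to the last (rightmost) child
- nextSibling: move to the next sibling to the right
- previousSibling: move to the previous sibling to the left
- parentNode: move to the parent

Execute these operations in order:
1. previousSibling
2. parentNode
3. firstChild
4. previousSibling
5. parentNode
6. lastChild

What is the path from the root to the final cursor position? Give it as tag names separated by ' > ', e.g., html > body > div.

Answer: aside > th

Derivation:
After 1 (previousSibling): aside (no-op, stayed)
After 2 (parentNode): aside (no-op, stayed)
After 3 (firstChild): ol
After 4 (previousSibling): ol (no-op, stayed)
After 5 (parentNode): aside
After 6 (lastChild): th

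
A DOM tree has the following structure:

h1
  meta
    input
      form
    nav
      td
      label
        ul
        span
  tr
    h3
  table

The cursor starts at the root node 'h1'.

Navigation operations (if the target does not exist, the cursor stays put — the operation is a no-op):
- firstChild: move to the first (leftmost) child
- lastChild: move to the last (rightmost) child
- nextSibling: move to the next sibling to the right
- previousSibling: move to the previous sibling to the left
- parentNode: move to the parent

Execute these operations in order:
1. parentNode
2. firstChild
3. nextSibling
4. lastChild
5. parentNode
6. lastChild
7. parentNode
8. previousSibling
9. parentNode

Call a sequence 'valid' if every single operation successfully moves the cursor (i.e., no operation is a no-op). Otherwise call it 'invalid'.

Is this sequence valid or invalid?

After 1 (parentNode): h1 (no-op, stayed)
After 2 (firstChild): meta
After 3 (nextSibling): tr
After 4 (lastChild): h3
After 5 (parentNode): tr
After 6 (lastChild): h3
After 7 (parentNode): tr
After 8 (previousSibling): meta
After 9 (parentNode): h1

Answer: invalid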